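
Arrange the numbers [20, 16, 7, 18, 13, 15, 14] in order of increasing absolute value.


Compute absolute values:
  |20| = 20
  |16| = 16
  |7| = 7
  |18| = 18
  |13| = 13
  |15| = 15
  |14| = 14
Absolute values in increasing order: 7 < 13 < 14 < 15 < 16 < 18 < 20
Listing the original numbers in that order gives the answer.
Final answer: [7, 13, 14, 15, 16, 18, 20]


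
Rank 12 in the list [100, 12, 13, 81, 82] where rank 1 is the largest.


Sort descending: [100, 82, 81, 13, 12]
Find 12 in the sorted list.
12 is at position 5.
Final answer: 5


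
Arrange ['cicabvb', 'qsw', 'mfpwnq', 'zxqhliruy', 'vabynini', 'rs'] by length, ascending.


Compute lengths:
  'cicabvb' has length 7
  'qsw' has length 3
  'mfpwnq' has length 6
  'zxqhliruy' has length 9
  'vabynini' has length 8
  'rs' has length 2
Lengths in increasing order: 2 < 3 < 6 < 7 < 8 < 9
Listing the words in that order gives the answer.
Final answer: ['rs', 'qsw', 'mfpwnq', 'cicabvb', 'vabynini', 'zxqhliruy']


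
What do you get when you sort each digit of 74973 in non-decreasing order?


The number 74973 has digits: 7, 4, 9, 7, 3
Sorted: 3, 4, 7, 7, 9
Joining the sorted digits gives the result.
Final answer: 34779


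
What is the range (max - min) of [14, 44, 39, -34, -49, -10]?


Maximum value: 44
Minimum value: -49
Range = 44 - (-49) = 93
Final answer: 93


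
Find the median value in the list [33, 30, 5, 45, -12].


First, sort the list: [-12, 5, 30, 33, 45]
The list has 5 elements (odd count).
The middle index is 2 (0-based), and the element there is 30.
Final answer: 30


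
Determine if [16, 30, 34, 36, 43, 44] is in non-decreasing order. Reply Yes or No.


Check consecutive pairs:
  16 <= 30? True
  30 <= 34? True
  34 <= 36? True
  36 <= 43? True
  43 <= 44? True
Every consecutive pair is in order, so the list is non-decreasing.
Final answer: Yes


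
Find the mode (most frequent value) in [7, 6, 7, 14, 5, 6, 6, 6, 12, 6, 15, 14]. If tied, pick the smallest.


Count the frequency of each value:
  5 appears 1 time(s)
  6 appears 5 time(s)
  7 appears 2 time(s)
  12 appears 1 time(s)
  14 appears 2 time(s)
  15 appears 1 time(s)
Maximum frequency is 5.
Only 6 reaches that frequency, so it is the mode.
Final answer: 6


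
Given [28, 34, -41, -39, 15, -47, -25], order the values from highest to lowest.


Original list: [28, 34, -41, -39, 15, -47, -25]
Repeatedly take the largest remaining element:
  Remaining [28, 34, -41, -39, 15, -47, -25] -> largest is 34
  Remaining [28, -41, -39, 15, -47, -25] -> largest is 28
  Remaining [-41, -39, 15, -47, -25] -> largest is 15
  Remaining [-41, -39, -47, -25] -> largest is -25
  Remaining [-41, -39, -47] -> largest is -39
  Remaining [-41, -47] -> largest is -41
  Remaining [-47] -> largest is -47
Collecting the picks in order gives the descending list.
Final answer: [34, 28, 15, -25, -39, -41, -47]


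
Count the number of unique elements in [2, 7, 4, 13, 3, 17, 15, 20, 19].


List all unique values:
Distinct values: [2, 3, 4, 7, 13, 15, 17, 19, 20]
Count = 9
Final answer: 9


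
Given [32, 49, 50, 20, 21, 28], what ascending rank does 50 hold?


Sort ascending: [20, 21, 28, 32, 49, 50]
Find 50 in the sorted list.
50 is at position 6 (1-indexed).
Final answer: 6


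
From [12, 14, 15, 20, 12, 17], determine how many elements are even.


Check each element:
  12 is even
  14 is even
  15 is odd
  20 is even
  12 is even
  17 is odd
Evens: [12, 14, 20, 12]
Count of evens = 4
Final answer: 4


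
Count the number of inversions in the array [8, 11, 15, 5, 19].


For each element, count the later elements that are smaller than it:
  8 (index 0): smaller elements after it = [5] -> 1
  11 (index 1): smaller elements after it = [5] -> 1
  15 (index 2): smaller elements after it = [5] -> 1
  5 (index 3): smaller elements after it = [] -> 0
Total inversions = 1 + 1 + 1 + 0 = 3
Final answer: 3


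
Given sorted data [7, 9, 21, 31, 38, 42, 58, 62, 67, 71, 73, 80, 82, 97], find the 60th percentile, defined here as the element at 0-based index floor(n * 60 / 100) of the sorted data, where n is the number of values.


The dataset has n = 14 elements.
Index = floor(14 * 60 / 100) = floor(840 / 100) = floor(8.4) = 8
Counting from index 0 in the sorted data, the element at index 8 is 67.
Final answer: 67


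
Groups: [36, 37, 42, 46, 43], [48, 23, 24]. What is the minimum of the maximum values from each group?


Find max of each group:
  Group 1: [36, 37, 42, 46, 43] -> max = 46
  Group 2: [48, 23, 24] -> max = 48
Maxes: [46, 48]
Minimum of maxes = 46
Final answer: 46


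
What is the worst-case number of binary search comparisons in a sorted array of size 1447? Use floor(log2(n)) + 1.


Binary search halves the search space each step.
Maximum comparisons = floor(log2(1447)) + 1
log2(1447) = 10.4988
floor(log2(1447)) = 10, so 10 + 1 = 11
Final answer: 11


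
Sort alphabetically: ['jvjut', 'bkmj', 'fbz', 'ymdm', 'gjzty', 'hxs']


Compare strings character by character (the first differing letter decides):
  'bkmj' < 'fbz' since 'b' < 'f' at position 1
  'fbz' < 'gjzty' since 'f' < 'g' at position 1
  'gjzty' < 'hxs' since 'g' < 'h' at position 1
  'hxs' < 'jvjut' since 'h' < 'j' at position 1
  'jvjut' < 'ymdm' since 'j' < 'y' at position 1
Chaining these comparisons gives the alphabetical order.
Final answer: ['bkmj', 'fbz', 'gjzty', 'hxs', 'jvjut', 'ymdm']


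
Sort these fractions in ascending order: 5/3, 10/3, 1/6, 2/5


Convert to decimal for comparison:
  5/3 = 1.6667
  10/3 = 3.3333
  1/6 = 0.1667
  2/5 = 0.4
Decimals in increasing order: 0.1667 < 0.4 < 1.6667 < 3.3333
Writing each back as its fraction gives the sorted order.
Final answer: 1/6, 2/5, 5/3, 10/3


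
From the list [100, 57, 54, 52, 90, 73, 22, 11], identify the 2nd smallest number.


Sort ascending: [11, 22, 52, 54, 57, 73, 90, 100]
The 2nd element (1-indexed) is at index 1.
Value = 22
Final answer: 22


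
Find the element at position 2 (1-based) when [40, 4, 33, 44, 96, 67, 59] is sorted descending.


Sort descending: [96, 67, 59, 44, 40, 33, 4]
The 2nd element (1-indexed) is at index 1.
Value = 67
Final answer: 67


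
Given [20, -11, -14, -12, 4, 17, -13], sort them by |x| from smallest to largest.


Compute absolute values:
  |20| = 20
  |-11| = 11
  |-14| = 14
  |-12| = 12
  |4| = 4
  |17| = 17
  |-13| = 13
Absolute values in increasing order: 4 < 11 < 12 < 13 < 14 < 17 < 20
Listing the original numbers in that order gives the answer.
Final answer: [4, -11, -12, -13, -14, 17, 20]


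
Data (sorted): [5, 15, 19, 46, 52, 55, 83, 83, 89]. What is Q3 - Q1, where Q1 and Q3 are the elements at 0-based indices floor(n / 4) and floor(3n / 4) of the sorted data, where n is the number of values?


The data has n = 9 elements.
Q1 index = floor(9 / 4) = floor(2.25) = 2; Q3 index = floor(3 * 9 / 4) = floor(6.75) = 6
Q1 = element at index 2 = 19
Q3 = element at index 6 = 83
IQR = 83 - 19 = 64
Final answer: 64


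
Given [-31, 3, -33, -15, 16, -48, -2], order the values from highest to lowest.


Original list: [-31, 3, -33, -15, 16, -48, -2]
Repeatedly take the largest remaining element:
  Remaining [-31, 3, -33, -15, 16, -48, -2] -> largest is 16
  Remaining [-31, 3, -33, -15, -48, -2] -> largest is 3
  Remaining [-31, -33, -15, -48, -2] -> largest is -2
  Remaining [-31, -33, -15, -48] -> largest is -15
  Remaining [-31, -33, -48] -> largest is -31
  Remaining [-33, -48] -> largest is -33
  Remaining [-48] -> largest is -48
Collecting the picks in order gives the descending list.
Final answer: [16, 3, -2, -15, -31, -33, -48]


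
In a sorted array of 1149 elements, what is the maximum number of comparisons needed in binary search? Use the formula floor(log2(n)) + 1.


Binary search halves the search space each step.
Maximum comparisons = floor(log2(1149)) + 1
log2(1149) = 10.1662
floor(log2(1149)) = 10, so 10 + 1 = 11
Final answer: 11


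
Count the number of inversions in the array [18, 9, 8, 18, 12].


For each element, count the later elements that are smaller than it:
  18 (index 0): smaller elements after it = [9, 8, 12] -> 3
  9 (index 1): smaller elements after it = [8] -> 1
  8 (index 2): smaller elements after it = [] -> 0
  18 (index 3): smaller elements after it = [12] -> 1
Total inversions = 3 + 1 + 0 + 1 = 5
Final answer: 5


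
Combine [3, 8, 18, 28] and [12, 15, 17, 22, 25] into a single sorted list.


List A: [3, 8, 18, 28]
List B: [12, 15, 17, 22, 25]
Repeatedly compare the front elements and take the smaller:
  3 vs 12 -> take 3
  8 vs 12 -> take 8
  18 vs 12 -> take 12
  18 vs 15 -> take 15
  18 vs 17 -> take 17
  18 vs 22 -> take 18
  28 vs 22 -> take 22
  28 vs 25 -> take 25
  B is exhausted; append the rest of A: [28]
Final answer: [3, 8, 12, 15, 17, 18, 22, 25, 28]


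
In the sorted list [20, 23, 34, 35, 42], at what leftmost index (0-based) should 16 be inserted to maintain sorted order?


List is sorted: [20, 23, 34, 35, 42]
We need the leftmost position where 16 can be inserted, i.e. the first index whose element is >= 16 (or the end of the list if none is).
Binary search with low=0, high=5 (0-based indices):
  low=0, high=5, mid=2: a[2]=34 >= 16, so high = 2
  low=0, high=2, mid=1: a[1]=23 >= 16, so high = 1
  low=0, high=1, mid=0: a[0]=20 >= 16, so high = 0
Now low = high = 0, so the insertion index is 0.
Final answer: 0


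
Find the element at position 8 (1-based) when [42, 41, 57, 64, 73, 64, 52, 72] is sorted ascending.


Sort ascending: [41, 42, 52, 57, 64, 64, 72, 73]
The 8th element (1-indexed) is at index 7.
Value = 73
Final answer: 73


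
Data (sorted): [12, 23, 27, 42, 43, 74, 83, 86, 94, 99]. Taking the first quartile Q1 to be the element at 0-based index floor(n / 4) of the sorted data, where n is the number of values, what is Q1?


The list has n = 10 elements.
Q1 index = floor(10 / 4) = floor(2.5) = 2
Counting from index 0 in the sorted data, the element at index 2 is 27.
Final answer: 27


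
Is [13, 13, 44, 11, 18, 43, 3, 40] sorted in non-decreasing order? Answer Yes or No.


Check consecutive pairs:
  13 <= 13? True
  13 <= 44? True
  44 <= 11? False
  11 <= 18? True
  18 <= 43? True
  43 <= 3? False
  3 <= 40? True
2 consecutive pair(s) are out of order, so the list is not sorted.
Final answer: No


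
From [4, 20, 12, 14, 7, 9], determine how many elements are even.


Check each element:
  4 is even
  20 is even
  12 is even
  14 is even
  7 is odd
  9 is odd
Evens: [4, 20, 12, 14]
Count of evens = 4
Final answer: 4


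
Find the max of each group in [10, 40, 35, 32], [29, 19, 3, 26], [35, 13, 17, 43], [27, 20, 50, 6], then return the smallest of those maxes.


Find max of each group:
  Group 1: [10, 40, 35, 32] -> max = 40
  Group 2: [29, 19, 3, 26] -> max = 29
  Group 3: [35, 13, 17, 43] -> max = 43
  Group 4: [27, 20, 50, 6] -> max = 50
Maxes: [40, 29, 43, 50]
Minimum of maxes = 29
Final answer: 29


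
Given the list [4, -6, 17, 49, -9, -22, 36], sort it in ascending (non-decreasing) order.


Original list: [4, -6, 17, 49, -9, -22, 36]
Repeatedly take the smallest remaining element:
  Remaining [4, -6, 17, 49, -9, -22, 36] -> smallest is -22
  Remaining [4, -6, 17, 49, -9, 36] -> smallest is -9
  Remaining [4, -6, 17, 49, 36] -> smallest is -6
  Remaining [4, 17, 49, 36] -> smallest is 4
  Remaining [17, 49, 36] -> smallest is 17
  Remaining [49, 36] -> smallest is 36
  Remaining [49] -> smallest is 49
Collecting the picks in order gives the sorted list.
Final answer: [-22, -9, -6, 4, 17, 36, 49]


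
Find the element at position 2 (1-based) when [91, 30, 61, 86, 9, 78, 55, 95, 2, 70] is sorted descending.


Sort descending: [95, 91, 86, 78, 70, 61, 55, 30, 9, 2]
The 2nd element (1-indexed) is at index 1.
Value = 91
Final answer: 91


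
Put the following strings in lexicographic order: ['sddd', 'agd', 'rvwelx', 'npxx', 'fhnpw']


Compare strings character by character (the first differing letter decides):
  'agd' < 'fhnpw' since 'a' < 'f' at position 1
  'fhnpw' < 'npxx' since 'f' < 'n' at position 1
  'npxx' < 'rvwelx' since 'n' < 'r' at position 1
  'rvwelx' < 'sddd' since 'r' < 's' at position 1
Chaining these comparisons gives the alphabetical order.
Final answer: ['agd', 'fhnpw', 'npxx', 'rvwelx', 'sddd']


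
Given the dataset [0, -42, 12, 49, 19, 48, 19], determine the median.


First, sort the list: [-42, 0, 12, 19, 19, 48, 49]
The list has 7 elements (odd count).
The middle index is 3 (0-based), and the element there is 19.
Final answer: 19


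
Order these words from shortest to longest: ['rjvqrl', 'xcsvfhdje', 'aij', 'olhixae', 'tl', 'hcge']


Compute lengths:
  'rjvqrl' has length 6
  'xcsvfhdje' has length 9
  'aij' has length 3
  'olhixae' has length 7
  'tl' has length 2
  'hcge' has length 4
Lengths in increasing order: 2 < 3 < 4 < 6 < 7 < 9
Listing the words in that order gives the answer.
Final answer: ['tl', 'aij', 'hcge', 'rjvqrl', 'olhixae', 'xcsvfhdje']


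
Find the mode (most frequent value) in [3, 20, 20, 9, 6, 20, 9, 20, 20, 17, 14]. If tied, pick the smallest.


Count the frequency of each value:
  3 appears 1 time(s)
  6 appears 1 time(s)
  9 appears 2 time(s)
  14 appears 1 time(s)
  17 appears 1 time(s)
  20 appears 5 time(s)
Maximum frequency is 5.
Only 20 reaches that frequency, so it is the mode.
Final answer: 20


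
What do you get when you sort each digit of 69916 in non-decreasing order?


The number 69916 has digits: 6, 9, 9, 1, 6
Sorted: 1, 6, 6, 9, 9
Joining the sorted digits gives the result.
Final answer: 16699


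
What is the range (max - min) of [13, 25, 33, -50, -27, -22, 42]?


Maximum value: 42
Minimum value: -50
Range = 42 - (-50) = 92
Final answer: 92


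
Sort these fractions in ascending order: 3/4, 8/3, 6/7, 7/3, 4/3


Convert to decimal for comparison:
  3/4 = 0.75
  8/3 = 2.6667
  6/7 = 0.8571
  7/3 = 2.3333
  4/3 = 1.3333
Decimals in increasing order: 0.75 < 0.8571 < 1.3333 < 2.3333 < 2.6667
Writing each back as its fraction gives the sorted order.
Final answer: 3/4, 6/7, 4/3, 7/3, 8/3


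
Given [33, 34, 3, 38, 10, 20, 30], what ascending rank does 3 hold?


Sort ascending: [3, 10, 20, 30, 33, 34, 38]
Find 3 in the sorted list.
3 is at position 1 (1-indexed).
Final answer: 1


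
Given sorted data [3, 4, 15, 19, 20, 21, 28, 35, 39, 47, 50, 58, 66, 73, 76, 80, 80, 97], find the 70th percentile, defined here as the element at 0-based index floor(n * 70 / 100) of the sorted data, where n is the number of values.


The dataset has n = 18 elements.
Index = floor(18 * 70 / 100) = floor(1260 / 100) = floor(12.6) = 12
Counting from index 0 in the sorted data, the element at index 12 is 66.
Final answer: 66


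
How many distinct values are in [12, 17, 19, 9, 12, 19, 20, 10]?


List all unique values:
Distinct values: [9, 10, 12, 17, 19, 20]
Count = 6
Final answer: 6


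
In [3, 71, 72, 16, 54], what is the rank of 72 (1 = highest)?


Sort descending: [72, 71, 54, 16, 3]
Find 72 in the sorted list.
72 is at position 1.
Final answer: 1


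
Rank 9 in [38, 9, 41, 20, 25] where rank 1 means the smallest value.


Sort ascending: [9, 20, 25, 38, 41]
Find 9 in the sorted list.
9 is at position 1 (1-indexed).
Final answer: 1


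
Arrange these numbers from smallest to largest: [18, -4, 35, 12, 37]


Original list: [18, -4, 35, 12, 37]
Repeatedly take the smallest remaining element:
  Remaining [18, -4, 35, 12, 37] -> smallest is -4
  Remaining [18, 35, 12, 37] -> smallest is 12
  Remaining [18, 35, 37] -> smallest is 18
  Remaining [35, 37] -> smallest is 35
  Remaining [37] -> smallest is 37
Collecting the picks in order gives the sorted list.
Final answer: [-4, 12, 18, 35, 37]


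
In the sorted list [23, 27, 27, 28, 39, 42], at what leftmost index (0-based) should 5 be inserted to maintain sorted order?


List is sorted: [23, 27, 27, 28, 39, 42]
We need the leftmost position where 5 can be inserted, i.e. the first index whose element is >= 5 (or the end of the list if none is).
Binary search with low=0, high=6 (0-based indices):
  low=0, high=6, mid=3: a[3]=28 >= 5, so high = 3
  low=0, high=3, mid=1: a[1]=27 >= 5, so high = 1
  low=0, high=1, mid=0: a[0]=23 >= 5, so high = 0
Now low = high = 0, so the insertion index is 0.
Final answer: 0


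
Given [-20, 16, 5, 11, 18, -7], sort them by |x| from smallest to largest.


Compute absolute values:
  |-20| = 20
  |16| = 16
  |5| = 5
  |11| = 11
  |18| = 18
  |-7| = 7
Absolute values in increasing order: 5 < 7 < 11 < 16 < 18 < 20
Listing the original numbers in that order gives the answer.
Final answer: [5, -7, 11, 16, 18, -20]


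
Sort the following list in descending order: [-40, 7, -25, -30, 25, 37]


Original list: [-40, 7, -25, -30, 25, 37]
Repeatedly take the largest remaining element:
  Remaining [-40, 7, -25, -30, 25, 37] -> largest is 37
  Remaining [-40, 7, -25, -30, 25] -> largest is 25
  Remaining [-40, 7, -25, -30] -> largest is 7
  Remaining [-40, -25, -30] -> largest is -25
  Remaining [-40, -30] -> largest is -30
  Remaining [-40] -> largest is -40
Collecting the picks in order gives the descending list.
Final answer: [37, 25, 7, -25, -30, -40]


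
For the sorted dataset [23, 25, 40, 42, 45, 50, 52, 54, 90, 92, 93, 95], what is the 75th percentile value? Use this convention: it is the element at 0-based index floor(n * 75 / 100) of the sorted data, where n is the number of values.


The dataset has n = 12 elements.
Index = floor(12 * 75 / 100) = floor(900 / 100) = floor(9) = 9
Counting from index 0 in the sorted data, the element at index 9 is 92.
Final answer: 92


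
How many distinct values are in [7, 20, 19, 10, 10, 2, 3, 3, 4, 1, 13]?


List all unique values:
Distinct values: [1, 2, 3, 4, 7, 10, 13, 19, 20]
Count = 9
Final answer: 9


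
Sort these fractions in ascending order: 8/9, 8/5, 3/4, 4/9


Convert to decimal for comparison:
  8/9 = 0.8889
  8/5 = 1.6
  3/4 = 0.75
  4/9 = 0.4444
Decimals in increasing order: 0.4444 < 0.75 < 0.8889 < 1.6
Writing each back as its fraction gives the sorted order.
Final answer: 4/9, 3/4, 8/9, 8/5


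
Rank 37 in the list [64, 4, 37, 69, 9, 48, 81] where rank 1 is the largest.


Sort descending: [81, 69, 64, 48, 37, 9, 4]
Find 37 in the sorted list.
37 is at position 5.
Final answer: 5


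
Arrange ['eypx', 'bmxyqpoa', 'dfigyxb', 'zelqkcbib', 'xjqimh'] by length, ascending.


Compute lengths:
  'eypx' has length 4
  'bmxyqpoa' has length 8
  'dfigyxb' has length 7
  'zelqkcbib' has length 9
  'xjqimh' has length 6
Lengths in increasing order: 4 < 6 < 7 < 8 < 9
Listing the words in that order gives the answer.
Final answer: ['eypx', 'xjqimh', 'dfigyxb', 'bmxyqpoa', 'zelqkcbib']


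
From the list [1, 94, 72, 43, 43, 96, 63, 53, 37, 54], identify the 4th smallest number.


Sort ascending: [1, 37, 43, 43, 53, 54, 63, 72, 94, 96]
The 4th element (1-indexed) is at index 3.
Value = 43
Final answer: 43


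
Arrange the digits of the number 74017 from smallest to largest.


The number 74017 has digits: 7, 4, 0, 1, 7
Sorted: 0, 1, 4, 7, 7
Joining the sorted digits gives the result.
Final answer: 01477


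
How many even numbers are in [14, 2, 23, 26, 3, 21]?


Check each element:
  14 is even
  2 is even
  23 is odd
  26 is even
  3 is odd
  21 is odd
Evens: [14, 2, 26]
Count of evens = 3
Final answer: 3


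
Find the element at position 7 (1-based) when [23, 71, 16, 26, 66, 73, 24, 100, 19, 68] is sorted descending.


Sort descending: [100, 73, 71, 68, 66, 26, 24, 23, 19, 16]
The 7th element (1-indexed) is at index 6.
Value = 24
Final answer: 24


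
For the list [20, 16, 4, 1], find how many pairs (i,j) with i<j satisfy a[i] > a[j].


For each element, count the later elements that are smaller than it:
  20 (index 0): smaller elements after it = [16, 4, 1] -> 3
  16 (index 1): smaller elements after it = [4, 1] -> 2
  4 (index 2): smaller elements after it = [1] -> 1
Total inversions = 3 + 2 + 1 = 6
Final answer: 6


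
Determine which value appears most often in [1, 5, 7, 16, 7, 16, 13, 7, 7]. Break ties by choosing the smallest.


Count the frequency of each value:
  1 appears 1 time(s)
  5 appears 1 time(s)
  7 appears 4 time(s)
  13 appears 1 time(s)
  16 appears 2 time(s)
Maximum frequency is 4.
Only 7 reaches that frequency, so it is the mode.
Final answer: 7


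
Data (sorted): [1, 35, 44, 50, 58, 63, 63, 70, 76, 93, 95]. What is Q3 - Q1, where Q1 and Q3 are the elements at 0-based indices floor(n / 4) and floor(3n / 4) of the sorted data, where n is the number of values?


The data has n = 11 elements.
Q1 index = floor(11 / 4) = floor(2.75) = 2; Q3 index = floor(3 * 11 / 4) = floor(8.25) = 8
Q1 = element at index 2 = 44
Q3 = element at index 8 = 76
IQR = 76 - 44 = 32
Final answer: 32


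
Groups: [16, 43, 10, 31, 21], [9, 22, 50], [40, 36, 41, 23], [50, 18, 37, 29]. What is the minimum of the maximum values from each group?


Find max of each group:
  Group 1: [16, 43, 10, 31, 21] -> max = 43
  Group 2: [9, 22, 50] -> max = 50
  Group 3: [40, 36, 41, 23] -> max = 41
  Group 4: [50, 18, 37, 29] -> max = 50
Maxes: [43, 50, 41, 50]
Minimum of maxes = 41
Final answer: 41


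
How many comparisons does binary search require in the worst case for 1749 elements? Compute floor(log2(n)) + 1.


Binary search halves the search space each step.
Maximum comparisons = floor(log2(1749)) + 1
log2(1749) = 10.7723
floor(log2(1749)) = 10, so 10 + 1 = 11
Final answer: 11


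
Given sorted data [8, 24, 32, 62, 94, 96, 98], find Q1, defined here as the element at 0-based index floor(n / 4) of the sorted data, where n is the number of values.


The list has n = 7 elements.
Q1 index = floor(7 / 4) = floor(1.75) = 1
Counting from index 0 in the sorted data, the element at index 1 is 24.
Final answer: 24


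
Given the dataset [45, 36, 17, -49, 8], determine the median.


First, sort the list: [-49, 8, 17, 36, 45]
The list has 5 elements (odd count).
The middle index is 2 (0-based), and the element there is 17.
Final answer: 17


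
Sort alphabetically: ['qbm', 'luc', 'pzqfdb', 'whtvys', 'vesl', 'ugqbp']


Compare strings character by character (the first differing letter decides):
  'luc' < 'pzqfdb' since 'l' < 'p' at position 1
  'pzqfdb' < 'qbm' since 'p' < 'q' at position 1
  'qbm' < 'ugqbp' since 'q' < 'u' at position 1
  'ugqbp' < 'vesl' since 'u' < 'v' at position 1
  'vesl' < 'whtvys' since 'v' < 'w' at position 1
Chaining these comparisons gives the alphabetical order.
Final answer: ['luc', 'pzqfdb', 'qbm', 'ugqbp', 'vesl', 'whtvys']


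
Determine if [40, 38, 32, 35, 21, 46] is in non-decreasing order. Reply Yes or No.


Check consecutive pairs:
  40 <= 38? False
  38 <= 32? False
  32 <= 35? True
  35 <= 21? False
  21 <= 46? True
3 consecutive pair(s) are out of order, so the list is not sorted.
Final answer: No


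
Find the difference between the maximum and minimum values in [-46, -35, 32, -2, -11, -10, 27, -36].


Maximum value: 32
Minimum value: -46
Range = 32 - (-46) = 78
Final answer: 78


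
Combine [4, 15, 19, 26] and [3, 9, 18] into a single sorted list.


List A: [4, 15, 19, 26]
List B: [3, 9, 18]
Repeatedly compare the front elements and take the smaller:
  4 vs 3 -> take 3
  4 vs 9 -> take 4
  15 vs 9 -> take 9
  15 vs 18 -> take 15
  19 vs 18 -> take 18
  B is exhausted; append the rest of A: [19, 26]
Final answer: [3, 4, 9, 15, 18, 19, 26]


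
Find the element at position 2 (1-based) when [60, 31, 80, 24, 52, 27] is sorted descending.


Sort descending: [80, 60, 52, 31, 27, 24]
The 2nd element (1-indexed) is at index 1.
Value = 60
Final answer: 60


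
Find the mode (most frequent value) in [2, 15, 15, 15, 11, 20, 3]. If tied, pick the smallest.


Count the frequency of each value:
  2 appears 1 time(s)
  3 appears 1 time(s)
  11 appears 1 time(s)
  15 appears 3 time(s)
  20 appears 1 time(s)
Maximum frequency is 3.
Only 15 reaches that frequency, so it is the mode.
Final answer: 15


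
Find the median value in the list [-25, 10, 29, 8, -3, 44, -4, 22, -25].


First, sort the list: [-25, -25, -4, -3, 8, 10, 22, 29, 44]
The list has 9 elements (odd count).
The middle index is 4 (0-based), and the element there is 8.
Final answer: 8


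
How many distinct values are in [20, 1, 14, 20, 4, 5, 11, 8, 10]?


List all unique values:
Distinct values: [1, 4, 5, 8, 10, 11, 14, 20]
Count = 8
Final answer: 8


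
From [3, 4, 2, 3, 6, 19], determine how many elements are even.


Check each element:
  3 is odd
  4 is even
  2 is even
  3 is odd
  6 is even
  19 is odd
Evens: [4, 2, 6]
Count of evens = 3
Final answer: 3


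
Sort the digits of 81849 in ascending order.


The number 81849 has digits: 8, 1, 8, 4, 9
Sorted: 1, 4, 8, 8, 9
Joining the sorted digits gives the result.
Final answer: 14889


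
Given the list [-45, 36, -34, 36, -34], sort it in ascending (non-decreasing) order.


Original list: [-45, 36, -34, 36, -34]
Repeatedly take the smallest remaining element:
  Remaining [-45, 36, -34, 36, -34] -> smallest is -45
  Remaining [36, -34, 36, -34] -> smallest is -34
  Remaining [36, 36, -34] -> smallest is -34
  Remaining [36, 36] -> smallest is 36
  Remaining [36] -> smallest is 36
Collecting the picks in order gives the sorted list.
Final answer: [-45, -34, -34, 36, 36]


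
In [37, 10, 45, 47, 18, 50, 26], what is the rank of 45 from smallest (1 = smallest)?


Sort ascending: [10, 18, 26, 37, 45, 47, 50]
Find 45 in the sorted list.
45 is at position 5 (1-indexed).
Final answer: 5


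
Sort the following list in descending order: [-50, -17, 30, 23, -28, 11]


Original list: [-50, -17, 30, 23, -28, 11]
Repeatedly take the largest remaining element:
  Remaining [-50, -17, 30, 23, -28, 11] -> largest is 30
  Remaining [-50, -17, 23, -28, 11] -> largest is 23
  Remaining [-50, -17, -28, 11] -> largest is 11
  Remaining [-50, -17, -28] -> largest is -17
  Remaining [-50, -28] -> largest is -28
  Remaining [-50] -> largest is -50
Collecting the picks in order gives the descending list.
Final answer: [30, 23, 11, -17, -28, -50]


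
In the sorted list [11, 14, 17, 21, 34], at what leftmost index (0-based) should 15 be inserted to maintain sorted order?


List is sorted: [11, 14, 17, 21, 34]
We need the leftmost position where 15 can be inserted, i.e. the first index whose element is >= 15 (or the end of the list if none is).
Binary search with low=0, high=5 (0-based indices):
  low=0, high=5, mid=2: a[2]=17 >= 15, so high = 2
  low=0, high=2, mid=1: a[1]=14 < 15, so low = 2
Now low = high = 2, so the insertion index is 2.
Final answer: 2


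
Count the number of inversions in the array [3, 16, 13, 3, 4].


For each element, count the later elements that are smaller than it:
  3 (index 0): smaller elements after it = [] -> 0
  16 (index 1): smaller elements after it = [13, 3, 4] -> 3
  13 (index 2): smaller elements after it = [3, 4] -> 2
  3 (index 3): smaller elements after it = [] -> 0
Total inversions = 0 + 3 + 2 + 0 = 5
Final answer: 5


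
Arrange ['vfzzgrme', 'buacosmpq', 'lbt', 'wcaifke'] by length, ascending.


Compute lengths:
  'vfzzgrme' has length 8
  'buacosmpq' has length 9
  'lbt' has length 3
  'wcaifke' has length 7
Lengths in increasing order: 3 < 7 < 8 < 9
Listing the words in that order gives the answer.
Final answer: ['lbt', 'wcaifke', 'vfzzgrme', 'buacosmpq']


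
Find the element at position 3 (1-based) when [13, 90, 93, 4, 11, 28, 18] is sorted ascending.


Sort ascending: [4, 11, 13, 18, 28, 90, 93]
The 3rd element (1-indexed) is at index 2.
Value = 13
Final answer: 13


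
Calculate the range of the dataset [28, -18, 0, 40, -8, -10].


Maximum value: 40
Minimum value: -18
Range = 40 - (-18) = 58
Final answer: 58


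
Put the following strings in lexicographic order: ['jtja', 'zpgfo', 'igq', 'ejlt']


Compare strings character by character (the first differing letter decides):
  'ejlt' < 'igq' since 'e' < 'i' at position 1
  'igq' < 'jtja' since 'i' < 'j' at position 1
  'jtja' < 'zpgfo' since 'j' < 'z' at position 1
Chaining these comparisons gives the alphabetical order.
Final answer: ['ejlt', 'igq', 'jtja', 'zpgfo']


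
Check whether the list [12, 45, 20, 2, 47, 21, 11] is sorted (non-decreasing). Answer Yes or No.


Check consecutive pairs:
  12 <= 45? True
  45 <= 20? False
  20 <= 2? False
  2 <= 47? True
  47 <= 21? False
  21 <= 11? False
4 consecutive pair(s) are out of order, so the list is not sorted.
Final answer: No


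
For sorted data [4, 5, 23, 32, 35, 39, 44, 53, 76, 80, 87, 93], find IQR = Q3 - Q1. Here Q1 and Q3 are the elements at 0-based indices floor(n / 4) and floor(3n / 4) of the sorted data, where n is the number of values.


The data has n = 12 elements.
Q1 index = floor(12 / 4) = floor(3) = 3; Q3 index = floor(3 * 12 / 4) = floor(9) = 9
Q1 = element at index 3 = 32
Q3 = element at index 9 = 80
IQR = 80 - 32 = 48
Final answer: 48


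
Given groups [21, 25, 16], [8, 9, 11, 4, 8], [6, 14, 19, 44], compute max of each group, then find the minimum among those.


Find max of each group:
  Group 1: [21, 25, 16] -> max = 25
  Group 2: [8, 9, 11, 4, 8] -> max = 11
  Group 3: [6, 14, 19, 44] -> max = 44
Maxes: [25, 11, 44]
Minimum of maxes = 11
Final answer: 11


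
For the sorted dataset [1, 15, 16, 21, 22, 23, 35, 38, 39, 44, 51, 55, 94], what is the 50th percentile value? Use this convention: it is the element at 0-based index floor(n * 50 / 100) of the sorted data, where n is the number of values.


The dataset has n = 13 elements.
Index = floor(13 * 50 / 100) = floor(650 / 100) = floor(6.5) = 6
Counting from index 0 in the sorted data, the element at index 6 is 35.
Final answer: 35


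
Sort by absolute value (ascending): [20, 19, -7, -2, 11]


Compute absolute values:
  |20| = 20
  |19| = 19
  |-7| = 7
  |-2| = 2
  |11| = 11
Absolute values in increasing order: 2 < 7 < 11 < 19 < 20
Listing the original numbers in that order gives the answer.
Final answer: [-2, -7, 11, 19, 20]


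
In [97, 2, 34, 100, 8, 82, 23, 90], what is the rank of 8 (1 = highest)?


Sort descending: [100, 97, 90, 82, 34, 23, 8, 2]
Find 8 in the sorted list.
8 is at position 7.
Final answer: 7


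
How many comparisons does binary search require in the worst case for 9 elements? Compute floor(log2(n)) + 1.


Binary search halves the search space each step.
Maximum comparisons = floor(log2(9)) + 1
log2(9) = 3.1699
floor(log2(9)) = 3, so 3 + 1 = 4
Final answer: 4


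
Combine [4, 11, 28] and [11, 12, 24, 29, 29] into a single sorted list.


List A: [4, 11, 28]
List B: [11, 12, 24, 29, 29]
Repeatedly compare the front elements and take the smaller:
  4 vs 11 -> take 4
  11 vs 11 -> take 11
  28 vs 11 -> take 11
  28 vs 12 -> take 12
  28 vs 24 -> take 24
  28 vs 29 -> take 28
  A is exhausted; append the rest of B: [29, 29]
Final answer: [4, 11, 11, 12, 24, 28, 29, 29]


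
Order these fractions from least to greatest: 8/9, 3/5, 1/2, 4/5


Convert to decimal for comparison:
  8/9 = 0.8889
  3/5 = 0.6
  1/2 = 0.5
  4/5 = 0.8
Decimals in increasing order: 0.5 < 0.6 < 0.8 < 0.8889
Writing each back as its fraction gives the sorted order.
Final answer: 1/2, 3/5, 4/5, 8/9


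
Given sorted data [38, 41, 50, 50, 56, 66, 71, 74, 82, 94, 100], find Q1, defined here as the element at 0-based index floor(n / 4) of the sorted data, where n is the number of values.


The list has n = 11 elements.
Q1 index = floor(11 / 4) = floor(2.75) = 2
Counting from index 0 in the sorted data, the element at index 2 is 50.
Final answer: 50


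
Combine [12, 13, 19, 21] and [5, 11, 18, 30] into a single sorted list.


List A: [12, 13, 19, 21]
List B: [5, 11, 18, 30]
Repeatedly compare the front elements and take the smaller:
  12 vs 5 -> take 5
  12 vs 11 -> take 11
  12 vs 18 -> take 12
  13 vs 18 -> take 13
  19 vs 18 -> take 18
  19 vs 30 -> take 19
  21 vs 30 -> take 21
  A is exhausted; append the rest of B: [30]
Final answer: [5, 11, 12, 13, 18, 19, 21, 30]


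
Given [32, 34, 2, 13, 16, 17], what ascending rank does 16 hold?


Sort ascending: [2, 13, 16, 17, 32, 34]
Find 16 in the sorted list.
16 is at position 3 (1-indexed).
Final answer: 3


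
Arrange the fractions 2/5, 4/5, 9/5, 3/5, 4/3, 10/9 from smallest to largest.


Convert to decimal for comparison:
  2/5 = 0.4
  4/5 = 0.8
  9/5 = 1.8
  3/5 = 0.6
  4/3 = 1.3333
  10/9 = 1.1111
Decimals in increasing order: 0.4 < 0.6 < 0.8 < 1.1111 < 1.3333 < 1.8
Writing each back as its fraction gives the sorted order.
Final answer: 2/5, 3/5, 4/5, 10/9, 4/3, 9/5


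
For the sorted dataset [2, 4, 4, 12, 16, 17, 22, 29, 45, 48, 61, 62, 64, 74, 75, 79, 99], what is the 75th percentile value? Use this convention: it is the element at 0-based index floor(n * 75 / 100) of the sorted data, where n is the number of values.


The dataset has n = 17 elements.
Index = floor(17 * 75 / 100) = floor(1275 / 100) = floor(12.75) = 12
Counting from index 0 in the sorted data, the element at index 12 is 64.
Final answer: 64


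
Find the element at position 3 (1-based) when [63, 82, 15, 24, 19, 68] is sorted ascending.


Sort ascending: [15, 19, 24, 63, 68, 82]
The 3rd element (1-indexed) is at index 2.
Value = 24
Final answer: 24


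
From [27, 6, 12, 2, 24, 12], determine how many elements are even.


Check each element:
  27 is odd
  6 is even
  12 is even
  2 is even
  24 is even
  12 is even
Evens: [6, 12, 2, 24, 12]
Count of evens = 5
Final answer: 5


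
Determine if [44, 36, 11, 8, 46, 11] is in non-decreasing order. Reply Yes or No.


Check consecutive pairs:
  44 <= 36? False
  36 <= 11? False
  11 <= 8? False
  8 <= 46? True
  46 <= 11? False
4 consecutive pair(s) are out of order, so the list is not sorted.
Final answer: No


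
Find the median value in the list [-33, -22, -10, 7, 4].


First, sort the list: [-33, -22, -10, 4, 7]
The list has 5 elements (odd count).
The middle index is 2 (0-based), and the element there is -10.
Final answer: -10


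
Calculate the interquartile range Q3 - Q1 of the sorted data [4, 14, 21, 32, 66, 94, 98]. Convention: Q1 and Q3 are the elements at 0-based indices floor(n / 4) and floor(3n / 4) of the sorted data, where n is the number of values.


The data has n = 7 elements.
Q1 index = floor(7 / 4) = floor(1.75) = 1; Q3 index = floor(3 * 7 / 4) = floor(5.25) = 5
Q1 = element at index 1 = 14
Q3 = element at index 5 = 94
IQR = 94 - 14 = 80
Final answer: 80


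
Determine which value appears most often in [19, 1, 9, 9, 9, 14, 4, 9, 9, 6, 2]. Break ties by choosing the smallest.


Count the frequency of each value:
  1 appears 1 time(s)
  2 appears 1 time(s)
  4 appears 1 time(s)
  6 appears 1 time(s)
  9 appears 5 time(s)
  14 appears 1 time(s)
  19 appears 1 time(s)
Maximum frequency is 5.
Only 9 reaches that frequency, so it is the mode.
Final answer: 9


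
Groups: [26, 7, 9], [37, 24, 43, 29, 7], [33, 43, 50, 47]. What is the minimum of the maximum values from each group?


Find max of each group:
  Group 1: [26, 7, 9] -> max = 26
  Group 2: [37, 24, 43, 29, 7] -> max = 43
  Group 3: [33, 43, 50, 47] -> max = 50
Maxes: [26, 43, 50]
Minimum of maxes = 26
Final answer: 26


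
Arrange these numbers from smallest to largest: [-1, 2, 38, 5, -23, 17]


Original list: [-1, 2, 38, 5, -23, 17]
Repeatedly take the smallest remaining element:
  Remaining [-1, 2, 38, 5, -23, 17] -> smallest is -23
  Remaining [-1, 2, 38, 5, 17] -> smallest is -1
  Remaining [2, 38, 5, 17] -> smallest is 2
  Remaining [38, 5, 17] -> smallest is 5
  Remaining [38, 17] -> smallest is 17
  Remaining [38] -> smallest is 38
Collecting the picks in order gives the sorted list.
Final answer: [-23, -1, 2, 5, 17, 38]


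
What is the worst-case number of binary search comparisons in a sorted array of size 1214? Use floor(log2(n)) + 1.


Binary search halves the search space each step.
Maximum comparisons = floor(log2(1214)) + 1
log2(1214) = 10.2456
floor(log2(1214)) = 10, so 10 + 1 = 11
Final answer: 11


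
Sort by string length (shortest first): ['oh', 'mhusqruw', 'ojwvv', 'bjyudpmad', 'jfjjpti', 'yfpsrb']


Compute lengths:
  'oh' has length 2
  'mhusqruw' has length 8
  'ojwvv' has length 5
  'bjyudpmad' has length 9
  'jfjjpti' has length 7
  'yfpsrb' has length 6
Lengths in increasing order: 2 < 5 < 6 < 7 < 8 < 9
Listing the words in that order gives the answer.
Final answer: ['oh', 'ojwvv', 'yfpsrb', 'jfjjpti', 'mhusqruw', 'bjyudpmad']


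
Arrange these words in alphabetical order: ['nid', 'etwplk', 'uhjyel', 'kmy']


Compare strings character by character (the first differing letter decides):
  'etwplk' < 'kmy' since 'e' < 'k' at position 1
  'kmy' < 'nid' since 'k' < 'n' at position 1
  'nid' < 'uhjyel' since 'n' < 'u' at position 1
Chaining these comparisons gives the alphabetical order.
Final answer: ['etwplk', 'kmy', 'nid', 'uhjyel']


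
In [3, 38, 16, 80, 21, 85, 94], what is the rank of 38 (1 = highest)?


Sort descending: [94, 85, 80, 38, 21, 16, 3]
Find 38 in the sorted list.
38 is at position 4.
Final answer: 4


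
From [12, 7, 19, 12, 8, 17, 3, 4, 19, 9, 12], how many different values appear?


List all unique values:
Distinct values: [3, 4, 7, 8, 9, 12, 17, 19]
Count = 8
Final answer: 8


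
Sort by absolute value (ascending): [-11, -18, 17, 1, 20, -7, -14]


Compute absolute values:
  |-11| = 11
  |-18| = 18
  |17| = 17
  |1| = 1
  |20| = 20
  |-7| = 7
  |-14| = 14
Absolute values in increasing order: 1 < 7 < 11 < 14 < 17 < 18 < 20
Listing the original numbers in that order gives the answer.
Final answer: [1, -7, -11, -14, 17, -18, 20]


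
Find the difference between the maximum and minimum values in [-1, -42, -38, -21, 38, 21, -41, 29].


Maximum value: 38
Minimum value: -42
Range = 38 - (-42) = 80
Final answer: 80


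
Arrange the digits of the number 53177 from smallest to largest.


The number 53177 has digits: 5, 3, 1, 7, 7
Sorted: 1, 3, 5, 7, 7
Joining the sorted digits gives the result.
Final answer: 13577


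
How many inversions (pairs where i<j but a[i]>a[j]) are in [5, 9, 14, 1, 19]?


For each element, count the later elements that are smaller than it:
  5 (index 0): smaller elements after it = [1] -> 1
  9 (index 1): smaller elements after it = [1] -> 1
  14 (index 2): smaller elements after it = [1] -> 1
  1 (index 3): smaller elements after it = [] -> 0
Total inversions = 1 + 1 + 1 + 0 = 3
Final answer: 3


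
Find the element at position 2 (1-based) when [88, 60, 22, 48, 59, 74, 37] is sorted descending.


Sort descending: [88, 74, 60, 59, 48, 37, 22]
The 2nd element (1-indexed) is at index 1.
Value = 74
Final answer: 74


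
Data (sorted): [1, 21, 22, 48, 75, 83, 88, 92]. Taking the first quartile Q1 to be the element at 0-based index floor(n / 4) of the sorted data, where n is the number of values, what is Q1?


The list has n = 8 elements.
Q1 index = floor(8 / 4) = floor(2) = 2
Counting from index 0 in the sorted data, the element at index 2 is 22.
Final answer: 22


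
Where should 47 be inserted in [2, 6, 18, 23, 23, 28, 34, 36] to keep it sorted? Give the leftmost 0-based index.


List is sorted: [2, 6, 18, 23, 23, 28, 34, 36]
We need the leftmost position where 47 can be inserted, i.e. the first index whose element is >= 47 (or the end of the list if none is).
Binary search with low=0, high=8 (0-based indices):
  low=0, high=8, mid=4: a[4]=23 < 47, so low = 5
  low=5, high=8, mid=6: a[6]=34 < 47, so low = 7
  low=7, high=8, mid=7: a[7]=36 < 47, so low = 8
Now low = high = 8, so the insertion index is 8.
Final answer: 8


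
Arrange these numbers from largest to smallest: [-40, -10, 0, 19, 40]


Original list: [-40, -10, 0, 19, 40]
Repeatedly take the largest remaining element:
  Remaining [-40, -10, 0, 19, 40] -> largest is 40
  Remaining [-40, -10, 0, 19] -> largest is 19
  Remaining [-40, -10, 0] -> largest is 0
  Remaining [-40, -10] -> largest is -10
  Remaining [-40] -> largest is -40
Collecting the picks in order gives the descending list.
Final answer: [40, 19, 0, -10, -40]
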